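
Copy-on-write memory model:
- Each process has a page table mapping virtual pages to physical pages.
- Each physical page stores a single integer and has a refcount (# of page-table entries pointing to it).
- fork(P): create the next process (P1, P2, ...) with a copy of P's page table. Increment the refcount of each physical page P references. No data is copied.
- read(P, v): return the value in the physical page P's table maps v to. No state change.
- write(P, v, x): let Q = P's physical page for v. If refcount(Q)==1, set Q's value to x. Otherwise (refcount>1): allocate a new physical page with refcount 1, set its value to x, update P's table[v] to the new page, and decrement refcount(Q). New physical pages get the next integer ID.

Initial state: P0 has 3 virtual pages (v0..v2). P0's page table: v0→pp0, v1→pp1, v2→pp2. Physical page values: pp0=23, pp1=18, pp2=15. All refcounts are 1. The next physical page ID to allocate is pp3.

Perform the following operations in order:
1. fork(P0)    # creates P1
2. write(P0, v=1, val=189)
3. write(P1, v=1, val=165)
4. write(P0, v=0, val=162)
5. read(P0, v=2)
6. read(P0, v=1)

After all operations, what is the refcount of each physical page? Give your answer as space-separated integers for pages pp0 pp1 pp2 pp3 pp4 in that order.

Op 1: fork(P0) -> P1. 3 ppages; refcounts: pp0:2 pp1:2 pp2:2
Op 2: write(P0, v1, 189). refcount(pp1)=2>1 -> COPY to pp3. 4 ppages; refcounts: pp0:2 pp1:1 pp2:2 pp3:1
Op 3: write(P1, v1, 165). refcount(pp1)=1 -> write in place. 4 ppages; refcounts: pp0:2 pp1:1 pp2:2 pp3:1
Op 4: write(P0, v0, 162). refcount(pp0)=2>1 -> COPY to pp4. 5 ppages; refcounts: pp0:1 pp1:1 pp2:2 pp3:1 pp4:1
Op 5: read(P0, v2) -> 15. No state change.
Op 6: read(P0, v1) -> 189. No state change.

Answer: 1 1 2 1 1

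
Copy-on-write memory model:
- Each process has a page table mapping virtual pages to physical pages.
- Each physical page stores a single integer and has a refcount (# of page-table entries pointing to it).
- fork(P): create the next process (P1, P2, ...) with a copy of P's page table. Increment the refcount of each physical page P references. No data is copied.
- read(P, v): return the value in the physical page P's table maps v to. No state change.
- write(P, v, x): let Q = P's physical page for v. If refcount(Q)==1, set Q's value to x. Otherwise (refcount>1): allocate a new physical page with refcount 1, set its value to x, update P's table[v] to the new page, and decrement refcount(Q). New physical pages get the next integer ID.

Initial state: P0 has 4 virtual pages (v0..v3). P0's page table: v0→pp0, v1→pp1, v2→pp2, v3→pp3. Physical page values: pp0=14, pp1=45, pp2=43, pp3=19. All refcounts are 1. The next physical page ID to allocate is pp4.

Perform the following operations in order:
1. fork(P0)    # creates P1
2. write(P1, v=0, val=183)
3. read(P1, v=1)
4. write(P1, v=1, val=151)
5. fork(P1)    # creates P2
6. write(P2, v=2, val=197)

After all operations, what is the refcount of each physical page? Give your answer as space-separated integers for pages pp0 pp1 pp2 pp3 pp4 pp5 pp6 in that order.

Op 1: fork(P0) -> P1. 4 ppages; refcounts: pp0:2 pp1:2 pp2:2 pp3:2
Op 2: write(P1, v0, 183). refcount(pp0)=2>1 -> COPY to pp4. 5 ppages; refcounts: pp0:1 pp1:2 pp2:2 pp3:2 pp4:1
Op 3: read(P1, v1) -> 45. No state change.
Op 4: write(P1, v1, 151). refcount(pp1)=2>1 -> COPY to pp5. 6 ppages; refcounts: pp0:1 pp1:1 pp2:2 pp3:2 pp4:1 pp5:1
Op 5: fork(P1) -> P2. 6 ppages; refcounts: pp0:1 pp1:1 pp2:3 pp3:3 pp4:2 pp5:2
Op 6: write(P2, v2, 197). refcount(pp2)=3>1 -> COPY to pp6. 7 ppages; refcounts: pp0:1 pp1:1 pp2:2 pp3:3 pp4:2 pp5:2 pp6:1

Answer: 1 1 2 3 2 2 1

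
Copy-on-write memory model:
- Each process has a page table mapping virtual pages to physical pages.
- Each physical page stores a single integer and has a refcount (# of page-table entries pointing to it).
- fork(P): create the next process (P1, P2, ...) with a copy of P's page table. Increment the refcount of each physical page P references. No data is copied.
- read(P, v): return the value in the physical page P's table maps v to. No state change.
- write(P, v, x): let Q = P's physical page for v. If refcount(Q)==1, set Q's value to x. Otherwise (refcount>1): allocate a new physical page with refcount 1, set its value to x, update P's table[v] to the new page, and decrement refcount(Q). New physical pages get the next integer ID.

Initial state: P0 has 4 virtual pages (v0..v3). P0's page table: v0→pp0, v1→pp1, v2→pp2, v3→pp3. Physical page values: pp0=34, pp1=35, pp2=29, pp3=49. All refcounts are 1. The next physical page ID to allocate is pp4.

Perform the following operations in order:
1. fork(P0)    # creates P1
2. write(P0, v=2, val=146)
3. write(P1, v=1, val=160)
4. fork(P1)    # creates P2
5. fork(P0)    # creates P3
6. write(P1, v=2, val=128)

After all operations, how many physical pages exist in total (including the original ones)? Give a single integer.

Answer: 7

Derivation:
Op 1: fork(P0) -> P1. 4 ppages; refcounts: pp0:2 pp1:2 pp2:2 pp3:2
Op 2: write(P0, v2, 146). refcount(pp2)=2>1 -> COPY to pp4. 5 ppages; refcounts: pp0:2 pp1:2 pp2:1 pp3:2 pp4:1
Op 3: write(P1, v1, 160). refcount(pp1)=2>1 -> COPY to pp5. 6 ppages; refcounts: pp0:2 pp1:1 pp2:1 pp3:2 pp4:1 pp5:1
Op 4: fork(P1) -> P2. 6 ppages; refcounts: pp0:3 pp1:1 pp2:2 pp3:3 pp4:1 pp5:2
Op 5: fork(P0) -> P3. 6 ppages; refcounts: pp0:4 pp1:2 pp2:2 pp3:4 pp4:2 pp5:2
Op 6: write(P1, v2, 128). refcount(pp2)=2>1 -> COPY to pp6. 7 ppages; refcounts: pp0:4 pp1:2 pp2:1 pp3:4 pp4:2 pp5:2 pp6:1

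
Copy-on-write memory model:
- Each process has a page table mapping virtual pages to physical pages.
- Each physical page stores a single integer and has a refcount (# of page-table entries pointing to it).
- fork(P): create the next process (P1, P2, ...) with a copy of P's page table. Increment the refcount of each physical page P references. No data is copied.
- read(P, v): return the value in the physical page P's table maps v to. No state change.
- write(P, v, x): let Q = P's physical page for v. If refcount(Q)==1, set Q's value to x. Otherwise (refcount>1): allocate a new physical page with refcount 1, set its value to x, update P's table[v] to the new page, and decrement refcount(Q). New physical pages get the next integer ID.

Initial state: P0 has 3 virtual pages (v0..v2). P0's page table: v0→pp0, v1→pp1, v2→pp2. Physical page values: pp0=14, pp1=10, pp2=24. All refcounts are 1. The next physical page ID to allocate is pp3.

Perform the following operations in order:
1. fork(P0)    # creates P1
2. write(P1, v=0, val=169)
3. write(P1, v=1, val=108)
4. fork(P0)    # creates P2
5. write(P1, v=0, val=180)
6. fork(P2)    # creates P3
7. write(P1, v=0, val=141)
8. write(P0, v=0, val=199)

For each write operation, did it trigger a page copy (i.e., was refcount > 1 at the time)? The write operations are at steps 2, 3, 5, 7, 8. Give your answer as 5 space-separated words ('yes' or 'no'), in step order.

Op 1: fork(P0) -> P1. 3 ppages; refcounts: pp0:2 pp1:2 pp2:2
Op 2: write(P1, v0, 169). refcount(pp0)=2>1 -> COPY to pp3. 4 ppages; refcounts: pp0:1 pp1:2 pp2:2 pp3:1
Op 3: write(P1, v1, 108). refcount(pp1)=2>1 -> COPY to pp4. 5 ppages; refcounts: pp0:1 pp1:1 pp2:2 pp3:1 pp4:1
Op 4: fork(P0) -> P2. 5 ppages; refcounts: pp0:2 pp1:2 pp2:3 pp3:1 pp4:1
Op 5: write(P1, v0, 180). refcount(pp3)=1 -> write in place. 5 ppages; refcounts: pp0:2 pp1:2 pp2:3 pp3:1 pp4:1
Op 6: fork(P2) -> P3. 5 ppages; refcounts: pp0:3 pp1:3 pp2:4 pp3:1 pp4:1
Op 7: write(P1, v0, 141). refcount(pp3)=1 -> write in place. 5 ppages; refcounts: pp0:3 pp1:3 pp2:4 pp3:1 pp4:1
Op 8: write(P0, v0, 199). refcount(pp0)=3>1 -> COPY to pp5. 6 ppages; refcounts: pp0:2 pp1:3 pp2:4 pp3:1 pp4:1 pp5:1

yes yes no no yes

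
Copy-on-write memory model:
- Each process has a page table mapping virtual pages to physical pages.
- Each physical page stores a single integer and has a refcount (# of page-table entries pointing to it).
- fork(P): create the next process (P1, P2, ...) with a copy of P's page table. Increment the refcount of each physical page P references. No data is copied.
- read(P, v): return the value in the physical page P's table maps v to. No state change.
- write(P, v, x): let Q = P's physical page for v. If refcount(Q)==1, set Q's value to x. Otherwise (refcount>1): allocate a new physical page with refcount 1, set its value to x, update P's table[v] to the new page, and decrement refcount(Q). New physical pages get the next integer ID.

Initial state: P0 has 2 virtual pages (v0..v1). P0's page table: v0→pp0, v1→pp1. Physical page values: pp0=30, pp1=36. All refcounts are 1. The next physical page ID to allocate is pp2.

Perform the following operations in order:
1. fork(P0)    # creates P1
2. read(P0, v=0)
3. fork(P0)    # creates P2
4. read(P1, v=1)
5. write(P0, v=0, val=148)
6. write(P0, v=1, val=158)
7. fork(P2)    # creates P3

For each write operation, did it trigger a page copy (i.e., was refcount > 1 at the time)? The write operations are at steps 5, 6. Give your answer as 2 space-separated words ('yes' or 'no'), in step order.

Op 1: fork(P0) -> P1. 2 ppages; refcounts: pp0:2 pp1:2
Op 2: read(P0, v0) -> 30. No state change.
Op 3: fork(P0) -> P2. 2 ppages; refcounts: pp0:3 pp1:3
Op 4: read(P1, v1) -> 36. No state change.
Op 5: write(P0, v0, 148). refcount(pp0)=3>1 -> COPY to pp2. 3 ppages; refcounts: pp0:2 pp1:3 pp2:1
Op 6: write(P0, v1, 158). refcount(pp1)=3>1 -> COPY to pp3. 4 ppages; refcounts: pp0:2 pp1:2 pp2:1 pp3:1
Op 7: fork(P2) -> P3. 4 ppages; refcounts: pp0:3 pp1:3 pp2:1 pp3:1

yes yes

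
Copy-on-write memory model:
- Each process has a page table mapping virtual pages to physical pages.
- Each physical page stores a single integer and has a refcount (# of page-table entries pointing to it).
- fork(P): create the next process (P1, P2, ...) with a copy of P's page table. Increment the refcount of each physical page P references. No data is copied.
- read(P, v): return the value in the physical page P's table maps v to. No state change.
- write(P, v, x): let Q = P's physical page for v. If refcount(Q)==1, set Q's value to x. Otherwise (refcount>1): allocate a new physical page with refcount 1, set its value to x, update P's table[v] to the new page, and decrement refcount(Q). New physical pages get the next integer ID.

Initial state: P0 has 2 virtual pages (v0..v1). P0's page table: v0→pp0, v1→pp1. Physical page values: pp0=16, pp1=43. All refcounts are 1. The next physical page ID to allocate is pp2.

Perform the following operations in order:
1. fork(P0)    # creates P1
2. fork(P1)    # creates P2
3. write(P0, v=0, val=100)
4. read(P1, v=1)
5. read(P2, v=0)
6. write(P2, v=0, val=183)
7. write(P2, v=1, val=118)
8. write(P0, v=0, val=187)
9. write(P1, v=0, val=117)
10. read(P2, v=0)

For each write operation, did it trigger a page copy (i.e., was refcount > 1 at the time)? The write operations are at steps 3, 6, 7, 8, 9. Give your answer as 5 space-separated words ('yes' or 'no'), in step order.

Op 1: fork(P0) -> P1. 2 ppages; refcounts: pp0:2 pp1:2
Op 2: fork(P1) -> P2. 2 ppages; refcounts: pp0:3 pp1:3
Op 3: write(P0, v0, 100). refcount(pp0)=3>1 -> COPY to pp2. 3 ppages; refcounts: pp0:2 pp1:3 pp2:1
Op 4: read(P1, v1) -> 43. No state change.
Op 5: read(P2, v0) -> 16. No state change.
Op 6: write(P2, v0, 183). refcount(pp0)=2>1 -> COPY to pp3. 4 ppages; refcounts: pp0:1 pp1:3 pp2:1 pp3:1
Op 7: write(P2, v1, 118). refcount(pp1)=3>1 -> COPY to pp4. 5 ppages; refcounts: pp0:1 pp1:2 pp2:1 pp3:1 pp4:1
Op 8: write(P0, v0, 187). refcount(pp2)=1 -> write in place. 5 ppages; refcounts: pp0:1 pp1:2 pp2:1 pp3:1 pp4:1
Op 9: write(P1, v0, 117). refcount(pp0)=1 -> write in place. 5 ppages; refcounts: pp0:1 pp1:2 pp2:1 pp3:1 pp4:1
Op 10: read(P2, v0) -> 183. No state change.

yes yes yes no no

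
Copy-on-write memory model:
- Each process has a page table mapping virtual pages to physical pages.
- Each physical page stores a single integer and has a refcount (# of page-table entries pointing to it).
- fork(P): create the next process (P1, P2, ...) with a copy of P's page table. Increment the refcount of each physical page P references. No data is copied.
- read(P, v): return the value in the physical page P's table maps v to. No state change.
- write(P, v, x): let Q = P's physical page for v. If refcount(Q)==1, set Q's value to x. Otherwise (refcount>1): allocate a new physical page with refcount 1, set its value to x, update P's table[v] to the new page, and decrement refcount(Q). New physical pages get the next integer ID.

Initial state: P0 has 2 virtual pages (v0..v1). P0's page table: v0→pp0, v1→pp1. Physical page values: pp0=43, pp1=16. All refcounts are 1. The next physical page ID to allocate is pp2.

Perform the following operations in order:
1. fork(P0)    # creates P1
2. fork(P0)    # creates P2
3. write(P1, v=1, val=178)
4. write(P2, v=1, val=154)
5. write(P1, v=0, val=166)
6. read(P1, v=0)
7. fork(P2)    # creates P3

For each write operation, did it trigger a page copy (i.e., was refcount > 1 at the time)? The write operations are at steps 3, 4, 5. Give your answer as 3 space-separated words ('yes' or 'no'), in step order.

Op 1: fork(P0) -> P1. 2 ppages; refcounts: pp0:2 pp1:2
Op 2: fork(P0) -> P2. 2 ppages; refcounts: pp0:3 pp1:3
Op 3: write(P1, v1, 178). refcount(pp1)=3>1 -> COPY to pp2. 3 ppages; refcounts: pp0:3 pp1:2 pp2:1
Op 4: write(P2, v1, 154). refcount(pp1)=2>1 -> COPY to pp3. 4 ppages; refcounts: pp0:3 pp1:1 pp2:1 pp3:1
Op 5: write(P1, v0, 166). refcount(pp0)=3>1 -> COPY to pp4. 5 ppages; refcounts: pp0:2 pp1:1 pp2:1 pp3:1 pp4:1
Op 6: read(P1, v0) -> 166. No state change.
Op 7: fork(P2) -> P3. 5 ppages; refcounts: pp0:3 pp1:1 pp2:1 pp3:2 pp4:1

yes yes yes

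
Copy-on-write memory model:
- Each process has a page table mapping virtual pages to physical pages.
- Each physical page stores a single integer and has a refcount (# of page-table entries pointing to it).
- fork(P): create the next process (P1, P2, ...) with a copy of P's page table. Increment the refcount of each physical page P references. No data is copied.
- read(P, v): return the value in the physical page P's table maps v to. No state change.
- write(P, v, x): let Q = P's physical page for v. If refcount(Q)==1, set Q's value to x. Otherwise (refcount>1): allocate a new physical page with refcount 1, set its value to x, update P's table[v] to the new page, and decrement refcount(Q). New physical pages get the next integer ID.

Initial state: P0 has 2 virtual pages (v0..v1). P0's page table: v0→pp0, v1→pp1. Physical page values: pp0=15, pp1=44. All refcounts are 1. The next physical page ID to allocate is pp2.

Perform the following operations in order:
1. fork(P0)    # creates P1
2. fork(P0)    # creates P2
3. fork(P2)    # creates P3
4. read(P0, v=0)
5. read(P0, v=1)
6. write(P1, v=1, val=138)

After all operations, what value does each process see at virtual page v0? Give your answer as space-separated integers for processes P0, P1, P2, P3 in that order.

Op 1: fork(P0) -> P1. 2 ppages; refcounts: pp0:2 pp1:2
Op 2: fork(P0) -> P2. 2 ppages; refcounts: pp0:3 pp1:3
Op 3: fork(P2) -> P3. 2 ppages; refcounts: pp0:4 pp1:4
Op 4: read(P0, v0) -> 15. No state change.
Op 5: read(P0, v1) -> 44. No state change.
Op 6: write(P1, v1, 138). refcount(pp1)=4>1 -> COPY to pp2. 3 ppages; refcounts: pp0:4 pp1:3 pp2:1
P0: v0 -> pp0 = 15
P1: v0 -> pp0 = 15
P2: v0 -> pp0 = 15
P3: v0 -> pp0 = 15

Answer: 15 15 15 15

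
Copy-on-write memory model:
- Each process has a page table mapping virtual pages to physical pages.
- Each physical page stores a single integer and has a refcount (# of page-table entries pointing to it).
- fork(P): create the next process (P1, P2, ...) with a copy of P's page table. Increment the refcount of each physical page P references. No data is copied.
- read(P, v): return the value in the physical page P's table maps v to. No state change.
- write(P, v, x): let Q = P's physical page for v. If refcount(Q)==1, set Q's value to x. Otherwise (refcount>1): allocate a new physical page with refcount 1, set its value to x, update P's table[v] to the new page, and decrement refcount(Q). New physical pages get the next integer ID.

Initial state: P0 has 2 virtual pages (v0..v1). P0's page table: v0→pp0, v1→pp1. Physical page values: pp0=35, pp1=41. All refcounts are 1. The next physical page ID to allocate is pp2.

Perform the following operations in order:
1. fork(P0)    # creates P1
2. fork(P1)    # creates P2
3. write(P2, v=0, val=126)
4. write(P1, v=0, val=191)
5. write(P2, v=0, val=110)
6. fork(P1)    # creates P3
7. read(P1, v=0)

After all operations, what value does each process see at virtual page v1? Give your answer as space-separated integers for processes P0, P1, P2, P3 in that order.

Answer: 41 41 41 41

Derivation:
Op 1: fork(P0) -> P1. 2 ppages; refcounts: pp0:2 pp1:2
Op 2: fork(P1) -> P2. 2 ppages; refcounts: pp0:3 pp1:3
Op 3: write(P2, v0, 126). refcount(pp0)=3>1 -> COPY to pp2. 3 ppages; refcounts: pp0:2 pp1:3 pp2:1
Op 4: write(P1, v0, 191). refcount(pp0)=2>1 -> COPY to pp3. 4 ppages; refcounts: pp0:1 pp1:3 pp2:1 pp3:1
Op 5: write(P2, v0, 110). refcount(pp2)=1 -> write in place. 4 ppages; refcounts: pp0:1 pp1:3 pp2:1 pp3:1
Op 6: fork(P1) -> P3. 4 ppages; refcounts: pp0:1 pp1:4 pp2:1 pp3:2
Op 7: read(P1, v0) -> 191. No state change.
P0: v1 -> pp1 = 41
P1: v1 -> pp1 = 41
P2: v1 -> pp1 = 41
P3: v1 -> pp1 = 41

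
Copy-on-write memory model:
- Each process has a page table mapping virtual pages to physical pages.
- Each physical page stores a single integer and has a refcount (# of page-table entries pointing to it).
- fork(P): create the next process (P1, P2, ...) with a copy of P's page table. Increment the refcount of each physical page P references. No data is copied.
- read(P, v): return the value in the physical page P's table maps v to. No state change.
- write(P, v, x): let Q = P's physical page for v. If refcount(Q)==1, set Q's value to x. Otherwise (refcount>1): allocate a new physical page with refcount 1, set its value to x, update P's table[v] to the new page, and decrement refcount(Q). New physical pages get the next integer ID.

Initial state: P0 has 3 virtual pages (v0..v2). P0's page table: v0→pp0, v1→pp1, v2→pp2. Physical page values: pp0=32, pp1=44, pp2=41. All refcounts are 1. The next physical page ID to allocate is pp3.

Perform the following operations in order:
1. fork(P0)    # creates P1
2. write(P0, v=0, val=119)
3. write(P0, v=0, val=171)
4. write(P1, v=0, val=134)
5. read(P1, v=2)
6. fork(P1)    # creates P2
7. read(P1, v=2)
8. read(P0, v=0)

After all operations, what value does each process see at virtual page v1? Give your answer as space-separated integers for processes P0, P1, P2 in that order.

Op 1: fork(P0) -> P1. 3 ppages; refcounts: pp0:2 pp1:2 pp2:2
Op 2: write(P0, v0, 119). refcount(pp0)=2>1 -> COPY to pp3. 4 ppages; refcounts: pp0:1 pp1:2 pp2:2 pp3:1
Op 3: write(P0, v0, 171). refcount(pp3)=1 -> write in place. 4 ppages; refcounts: pp0:1 pp1:2 pp2:2 pp3:1
Op 4: write(P1, v0, 134). refcount(pp0)=1 -> write in place. 4 ppages; refcounts: pp0:1 pp1:2 pp2:2 pp3:1
Op 5: read(P1, v2) -> 41. No state change.
Op 6: fork(P1) -> P2. 4 ppages; refcounts: pp0:2 pp1:3 pp2:3 pp3:1
Op 7: read(P1, v2) -> 41. No state change.
Op 8: read(P0, v0) -> 171. No state change.
P0: v1 -> pp1 = 44
P1: v1 -> pp1 = 44
P2: v1 -> pp1 = 44

Answer: 44 44 44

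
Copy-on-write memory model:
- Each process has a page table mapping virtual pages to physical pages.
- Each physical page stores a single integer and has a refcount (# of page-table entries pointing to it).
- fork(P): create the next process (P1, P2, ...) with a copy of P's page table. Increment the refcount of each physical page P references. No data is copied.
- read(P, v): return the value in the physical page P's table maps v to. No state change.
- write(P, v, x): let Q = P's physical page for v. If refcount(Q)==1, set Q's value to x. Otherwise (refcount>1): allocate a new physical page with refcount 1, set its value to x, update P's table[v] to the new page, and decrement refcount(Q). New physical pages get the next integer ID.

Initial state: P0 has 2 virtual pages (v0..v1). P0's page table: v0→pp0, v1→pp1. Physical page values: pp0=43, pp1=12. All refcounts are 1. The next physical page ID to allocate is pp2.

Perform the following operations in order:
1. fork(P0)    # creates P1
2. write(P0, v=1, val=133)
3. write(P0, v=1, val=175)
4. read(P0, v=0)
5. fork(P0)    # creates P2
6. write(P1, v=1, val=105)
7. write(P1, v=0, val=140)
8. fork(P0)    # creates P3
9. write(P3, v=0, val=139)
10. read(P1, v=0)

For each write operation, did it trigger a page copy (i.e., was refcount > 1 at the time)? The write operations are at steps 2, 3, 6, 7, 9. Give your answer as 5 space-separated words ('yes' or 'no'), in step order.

Op 1: fork(P0) -> P1. 2 ppages; refcounts: pp0:2 pp1:2
Op 2: write(P0, v1, 133). refcount(pp1)=2>1 -> COPY to pp2. 3 ppages; refcounts: pp0:2 pp1:1 pp2:1
Op 3: write(P0, v1, 175). refcount(pp2)=1 -> write in place. 3 ppages; refcounts: pp0:2 pp1:1 pp2:1
Op 4: read(P0, v0) -> 43. No state change.
Op 5: fork(P0) -> P2. 3 ppages; refcounts: pp0:3 pp1:1 pp2:2
Op 6: write(P1, v1, 105). refcount(pp1)=1 -> write in place. 3 ppages; refcounts: pp0:3 pp1:1 pp2:2
Op 7: write(P1, v0, 140). refcount(pp0)=3>1 -> COPY to pp3. 4 ppages; refcounts: pp0:2 pp1:1 pp2:2 pp3:1
Op 8: fork(P0) -> P3. 4 ppages; refcounts: pp0:3 pp1:1 pp2:3 pp3:1
Op 9: write(P3, v0, 139). refcount(pp0)=3>1 -> COPY to pp4. 5 ppages; refcounts: pp0:2 pp1:1 pp2:3 pp3:1 pp4:1
Op 10: read(P1, v0) -> 140. No state change.

yes no no yes yes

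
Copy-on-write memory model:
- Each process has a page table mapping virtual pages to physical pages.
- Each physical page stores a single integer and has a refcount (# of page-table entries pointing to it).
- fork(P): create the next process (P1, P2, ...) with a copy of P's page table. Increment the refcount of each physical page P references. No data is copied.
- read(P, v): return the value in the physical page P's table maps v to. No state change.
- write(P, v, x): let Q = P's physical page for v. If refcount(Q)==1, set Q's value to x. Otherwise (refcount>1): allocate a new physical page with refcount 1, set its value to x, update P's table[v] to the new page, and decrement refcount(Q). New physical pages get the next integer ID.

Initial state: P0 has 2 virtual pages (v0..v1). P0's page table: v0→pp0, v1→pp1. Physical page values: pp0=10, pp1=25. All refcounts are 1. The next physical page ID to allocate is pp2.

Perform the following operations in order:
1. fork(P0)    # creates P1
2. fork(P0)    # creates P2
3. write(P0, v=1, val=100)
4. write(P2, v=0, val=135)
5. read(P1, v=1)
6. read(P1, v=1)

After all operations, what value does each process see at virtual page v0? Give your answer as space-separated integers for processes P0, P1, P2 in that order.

Op 1: fork(P0) -> P1. 2 ppages; refcounts: pp0:2 pp1:2
Op 2: fork(P0) -> P2. 2 ppages; refcounts: pp0:3 pp1:3
Op 3: write(P0, v1, 100). refcount(pp1)=3>1 -> COPY to pp2. 3 ppages; refcounts: pp0:3 pp1:2 pp2:1
Op 4: write(P2, v0, 135). refcount(pp0)=3>1 -> COPY to pp3. 4 ppages; refcounts: pp0:2 pp1:2 pp2:1 pp3:1
Op 5: read(P1, v1) -> 25. No state change.
Op 6: read(P1, v1) -> 25. No state change.
P0: v0 -> pp0 = 10
P1: v0 -> pp0 = 10
P2: v0 -> pp3 = 135

Answer: 10 10 135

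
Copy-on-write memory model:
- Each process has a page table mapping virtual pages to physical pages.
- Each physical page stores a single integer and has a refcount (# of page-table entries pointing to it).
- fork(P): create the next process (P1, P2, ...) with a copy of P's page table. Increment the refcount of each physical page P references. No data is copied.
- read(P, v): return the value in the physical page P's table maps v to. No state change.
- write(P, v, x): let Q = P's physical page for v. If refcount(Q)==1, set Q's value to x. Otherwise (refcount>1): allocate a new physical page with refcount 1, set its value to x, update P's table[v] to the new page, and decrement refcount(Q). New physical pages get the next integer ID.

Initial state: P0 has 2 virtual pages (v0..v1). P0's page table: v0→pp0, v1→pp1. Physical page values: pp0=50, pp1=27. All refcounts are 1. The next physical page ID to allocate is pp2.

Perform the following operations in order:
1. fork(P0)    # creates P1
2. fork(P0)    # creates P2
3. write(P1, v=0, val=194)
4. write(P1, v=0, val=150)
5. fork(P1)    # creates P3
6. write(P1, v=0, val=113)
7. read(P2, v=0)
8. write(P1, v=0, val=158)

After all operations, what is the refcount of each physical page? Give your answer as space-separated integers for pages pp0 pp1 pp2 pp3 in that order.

Answer: 2 4 1 1

Derivation:
Op 1: fork(P0) -> P1. 2 ppages; refcounts: pp0:2 pp1:2
Op 2: fork(P0) -> P2. 2 ppages; refcounts: pp0:3 pp1:3
Op 3: write(P1, v0, 194). refcount(pp0)=3>1 -> COPY to pp2. 3 ppages; refcounts: pp0:2 pp1:3 pp2:1
Op 4: write(P1, v0, 150). refcount(pp2)=1 -> write in place. 3 ppages; refcounts: pp0:2 pp1:3 pp2:1
Op 5: fork(P1) -> P3. 3 ppages; refcounts: pp0:2 pp1:4 pp2:2
Op 6: write(P1, v0, 113). refcount(pp2)=2>1 -> COPY to pp3. 4 ppages; refcounts: pp0:2 pp1:4 pp2:1 pp3:1
Op 7: read(P2, v0) -> 50. No state change.
Op 8: write(P1, v0, 158). refcount(pp3)=1 -> write in place. 4 ppages; refcounts: pp0:2 pp1:4 pp2:1 pp3:1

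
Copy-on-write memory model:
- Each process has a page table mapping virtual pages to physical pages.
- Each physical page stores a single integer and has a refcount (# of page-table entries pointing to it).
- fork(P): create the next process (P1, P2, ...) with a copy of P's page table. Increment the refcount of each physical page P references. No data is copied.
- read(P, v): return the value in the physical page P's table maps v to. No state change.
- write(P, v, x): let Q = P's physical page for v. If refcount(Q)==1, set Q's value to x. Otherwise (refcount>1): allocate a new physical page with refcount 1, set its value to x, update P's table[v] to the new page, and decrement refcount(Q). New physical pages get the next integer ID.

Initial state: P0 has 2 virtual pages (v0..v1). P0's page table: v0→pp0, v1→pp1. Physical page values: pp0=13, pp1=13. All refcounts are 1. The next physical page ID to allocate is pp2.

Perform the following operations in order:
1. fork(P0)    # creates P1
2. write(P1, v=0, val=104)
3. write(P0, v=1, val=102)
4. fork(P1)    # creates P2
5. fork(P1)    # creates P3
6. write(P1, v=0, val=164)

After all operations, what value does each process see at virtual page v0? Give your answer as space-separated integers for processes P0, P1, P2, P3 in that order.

Answer: 13 164 104 104

Derivation:
Op 1: fork(P0) -> P1. 2 ppages; refcounts: pp0:2 pp1:2
Op 2: write(P1, v0, 104). refcount(pp0)=2>1 -> COPY to pp2. 3 ppages; refcounts: pp0:1 pp1:2 pp2:1
Op 3: write(P0, v1, 102). refcount(pp1)=2>1 -> COPY to pp3. 4 ppages; refcounts: pp0:1 pp1:1 pp2:1 pp3:1
Op 4: fork(P1) -> P2. 4 ppages; refcounts: pp0:1 pp1:2 pp2:2 pp3:1
Op 5: fork(P1) -> P3. 4 ppages; refcounts: pp0:1 pp1:3 pp2:3 pp3:1
Op 6: write(P1, v0, 164). refcount(pp2)=3>1 -> COPY to pp4. 5 ppages; refcounts: pp0:1 pp1:3 pp2:2 pp3:1 pp4:1
P0: v0 -> pp0 = 13
P1: v0 -> pp4 = 164
P2: v0 -> pp2 = 104
P3: v0 -> pp2 = 104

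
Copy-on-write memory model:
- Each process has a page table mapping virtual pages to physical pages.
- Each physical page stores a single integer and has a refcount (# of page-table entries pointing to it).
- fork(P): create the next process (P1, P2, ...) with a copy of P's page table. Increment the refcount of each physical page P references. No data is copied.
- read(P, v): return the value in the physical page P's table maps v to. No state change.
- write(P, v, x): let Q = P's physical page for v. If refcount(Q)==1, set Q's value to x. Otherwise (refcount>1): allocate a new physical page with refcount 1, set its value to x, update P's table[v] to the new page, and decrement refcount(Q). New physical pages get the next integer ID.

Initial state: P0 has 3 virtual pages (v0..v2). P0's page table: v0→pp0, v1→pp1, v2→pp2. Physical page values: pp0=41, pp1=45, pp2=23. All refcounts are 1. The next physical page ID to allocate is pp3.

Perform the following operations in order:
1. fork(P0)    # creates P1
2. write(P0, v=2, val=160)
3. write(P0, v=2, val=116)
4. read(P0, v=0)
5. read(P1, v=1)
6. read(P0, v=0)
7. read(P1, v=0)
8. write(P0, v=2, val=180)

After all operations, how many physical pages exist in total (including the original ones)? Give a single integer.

Answer: 4

Derivation:
Op 1: fork(P0) -> P1. 3 ppages; refcounts: pp0:2 pp1:2 pp2:2
Op 2: write(P0, v2, 160). refcount(pp2)=2>1 -> COPY to pp3. 4 ppages; refcounts: pp0:2 pp1:2 pp2:1 pp3:1
Op 3: write(P0, v2, 116). refcount(pp3)=1 -> write in place. 4 ppages; refcounts: pp0:2 pp1:2 pp2:1 pp3:1
Op 4: read(P0, v0) -> 41. No state change.
Op 5: read(P1, v1) -> 45. No state change.
Op 6: read(P0, v0) -> 41. No state change.
Op 7: read(P1, v0) -> 41. No state change.
Op 8: write(P0, v2, 180). refcount(pp3)=1 -> write in place. 4 ppages; refcounts: pp0:2 pp1:2 pp2:1 pp3:1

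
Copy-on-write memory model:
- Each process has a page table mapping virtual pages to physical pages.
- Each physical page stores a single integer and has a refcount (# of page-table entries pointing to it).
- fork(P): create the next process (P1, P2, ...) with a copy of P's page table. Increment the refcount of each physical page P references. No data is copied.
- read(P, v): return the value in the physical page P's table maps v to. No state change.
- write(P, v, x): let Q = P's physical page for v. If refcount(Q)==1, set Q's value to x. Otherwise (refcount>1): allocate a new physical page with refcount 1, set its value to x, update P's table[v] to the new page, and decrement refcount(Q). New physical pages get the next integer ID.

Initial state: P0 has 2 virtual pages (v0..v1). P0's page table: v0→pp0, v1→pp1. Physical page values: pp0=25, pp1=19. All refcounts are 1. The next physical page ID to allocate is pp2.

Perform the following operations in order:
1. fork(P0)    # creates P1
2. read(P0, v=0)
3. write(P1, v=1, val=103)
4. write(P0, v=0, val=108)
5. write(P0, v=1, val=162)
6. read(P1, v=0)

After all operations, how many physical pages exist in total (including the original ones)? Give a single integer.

Op 1: fork(P0) -> P1. 2 ppages; refcounts: pp0:2 pp1:2
Op 2: read(P0, v0) -> 25. No state change.
Op 3: write(P1, v1, 103). refcount(pp1)=2>1 -> COPY to pp2. 3 ppages; refcounts: pp0:2 pp1:1 pp2:1
Op 4: write(P0, v0, 108). refcount(pp0)=2>1 -> COPY to pp3. 4 ppages; refcounts: pp0:1 pp1:1 pp2:1 pp3:1
Op 5: write(P0, v1, 162). refcount(pp1)=1 -> write in place. 4 ppages; refcounts: pp0:1 pp1:1 pp2:1 pp3:1
Op 6: read(P1, v0) -> 25. No state change.

Answer: 4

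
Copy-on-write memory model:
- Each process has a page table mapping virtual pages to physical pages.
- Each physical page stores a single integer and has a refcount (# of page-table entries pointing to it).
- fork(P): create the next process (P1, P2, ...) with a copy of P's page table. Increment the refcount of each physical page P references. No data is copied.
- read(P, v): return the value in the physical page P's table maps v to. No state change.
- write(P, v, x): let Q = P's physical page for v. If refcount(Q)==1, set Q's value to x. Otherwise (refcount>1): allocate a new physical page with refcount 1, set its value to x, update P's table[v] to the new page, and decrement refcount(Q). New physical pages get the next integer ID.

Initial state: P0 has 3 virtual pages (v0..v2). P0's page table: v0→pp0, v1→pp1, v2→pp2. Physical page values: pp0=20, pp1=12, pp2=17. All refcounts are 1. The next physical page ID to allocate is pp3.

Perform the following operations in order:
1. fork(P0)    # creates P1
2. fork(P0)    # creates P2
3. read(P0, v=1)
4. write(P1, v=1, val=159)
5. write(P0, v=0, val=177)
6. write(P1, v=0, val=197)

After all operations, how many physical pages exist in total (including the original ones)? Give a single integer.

Answer: 6

Derivation:
Op 1: fork(P0) -> P1. 3 ppages; refcounts: pp0:2 pp1:2 pp2:2
Op 2: fork(P0) -> P2. 3 ppages; refcounts: pp0:3 pp1:3 pp2:3
Op 3: read(P0, v1) -> 12. No state change.
Op 4: write(P1, v1, 159). refcount(pp1)=3>1 -> COPY to pp3. 4 ppages; refcounts: pp0:3 pp1:2 pp2:3 pp3:1
Op 5: write(P0, v0, 177). refcount(pp0)=3>1 -> COPY to pp4. 5 ppages; refcounts: pp0:2 pp1:2 pp2:3 pp3:1 pp4:1
Op 6: write(P1, v0, 197). refcount(pp0)=2>1 -> COPY to pp5. 6 ppages; refcounts: pp0:1 pp1:2 pp2:3 pp3:1 pp4:1 pp5:1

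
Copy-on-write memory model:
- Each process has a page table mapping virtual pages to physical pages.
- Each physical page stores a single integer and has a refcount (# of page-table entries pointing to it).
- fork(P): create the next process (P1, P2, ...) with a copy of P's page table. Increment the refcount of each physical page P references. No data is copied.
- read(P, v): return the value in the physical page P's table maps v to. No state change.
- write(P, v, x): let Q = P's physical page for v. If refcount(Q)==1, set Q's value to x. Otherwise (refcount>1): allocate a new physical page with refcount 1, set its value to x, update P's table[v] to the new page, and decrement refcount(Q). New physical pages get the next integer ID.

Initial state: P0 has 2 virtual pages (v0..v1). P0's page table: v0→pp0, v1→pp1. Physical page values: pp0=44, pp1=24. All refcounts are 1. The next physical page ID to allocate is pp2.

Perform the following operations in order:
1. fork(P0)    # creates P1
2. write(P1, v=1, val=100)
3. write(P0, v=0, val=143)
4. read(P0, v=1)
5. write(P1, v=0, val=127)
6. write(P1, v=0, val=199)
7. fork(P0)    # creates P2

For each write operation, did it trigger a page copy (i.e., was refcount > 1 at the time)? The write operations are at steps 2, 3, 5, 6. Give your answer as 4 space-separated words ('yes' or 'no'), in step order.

Op 1: fork(P0) -> P1. 2 ppages; refcounts: pp0:2 pp1:2
Op 2: write(P1, v1, 100). refcount(pp1)=2>1 -> COPY to pp2. 3 ppages; refcounts: pp0:2 pp1:1 pp2:1
Op 3: write(P0, v0, 143). refcount(pp0)=2>1 -> COPY to pp3. 4 ppages; refcounts: pp0:1 pp1:1 pp2:1 pp3:1
Op 4: read(P0, v1) -> 24. No state change.
Op 5: write(P1, v0, 127). refcount(pp0)=1 -> write in place. 4 ppages; refcounts: pp0:1 pp1:1 pp2:1 pp3:1
Op 6: write(P1, v0, 199). refcount(pp0)=1 -> write in place. 4 ppages; refcounts: pp0:1 pp1:1 pp2:1 pp3:1
Op 7: fork(P0) -> P2. 4 ppages; refcounts: pp0:1 pp1:2 pp2:1 pp3:2

yes yes no no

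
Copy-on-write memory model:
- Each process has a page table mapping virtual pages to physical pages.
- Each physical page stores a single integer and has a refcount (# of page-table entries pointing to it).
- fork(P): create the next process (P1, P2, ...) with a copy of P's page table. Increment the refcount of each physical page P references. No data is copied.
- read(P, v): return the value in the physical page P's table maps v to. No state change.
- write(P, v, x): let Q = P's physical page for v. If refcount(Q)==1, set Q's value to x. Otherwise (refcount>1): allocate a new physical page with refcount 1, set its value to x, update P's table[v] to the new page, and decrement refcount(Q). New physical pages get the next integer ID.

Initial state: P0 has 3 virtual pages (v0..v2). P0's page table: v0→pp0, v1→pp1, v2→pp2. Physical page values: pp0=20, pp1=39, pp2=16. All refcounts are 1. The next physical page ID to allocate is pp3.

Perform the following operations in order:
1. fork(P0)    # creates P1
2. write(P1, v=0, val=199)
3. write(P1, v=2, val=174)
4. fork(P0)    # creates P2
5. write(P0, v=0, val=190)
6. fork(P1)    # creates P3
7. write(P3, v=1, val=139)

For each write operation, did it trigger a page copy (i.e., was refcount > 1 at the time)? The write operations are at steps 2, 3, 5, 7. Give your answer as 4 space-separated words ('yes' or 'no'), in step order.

Op 1: fork(P0) -> P1. 3 ppages; refcounts: pp0:2 pp1:2 pp2:2
Op 2: write(P1, v0, 199). refcount(pp0)=2>1 -> COPY to pp3. 4 ppages; refcounts: pp0:1 pp1:2 pp2:2 pp3:1
Op 3: write(P1, v2, 174). refcount(pp2)=2>1 -> COPY to pp4. 5 ppages; refcounts: pp0:1 pp1:2 pp2:1 pp3:1 pp4:1
Op 4: fork(P0) -> P2. 5 ppages; refcounts: pp0:2 pp1:3 pp2:2 pp3:1 pp4:1
Op 5: write(P0, v0, 190). refcount(pp0)=2>1 -> COPY to pp5. 6 ppages; refcounts: pp0:1 pp1:3 pp2:2 pp3:1 pp4:1 pp5:1
Op 6: fork(P1) -> P3. 6 ppages; refcounts: pp0:1 pp1:4 pp2:2 pp3:2 pp4:2 pp5:1
Op 7: write(P3, v1, 139). refcount(pp1)=4>1 -> COPY to pp6. 7 ppages; refcounts: pp0:1 pp1:3 pp2:2 pp3:2 pp4:2 pp5:1 pp6:1

yes yes yes yes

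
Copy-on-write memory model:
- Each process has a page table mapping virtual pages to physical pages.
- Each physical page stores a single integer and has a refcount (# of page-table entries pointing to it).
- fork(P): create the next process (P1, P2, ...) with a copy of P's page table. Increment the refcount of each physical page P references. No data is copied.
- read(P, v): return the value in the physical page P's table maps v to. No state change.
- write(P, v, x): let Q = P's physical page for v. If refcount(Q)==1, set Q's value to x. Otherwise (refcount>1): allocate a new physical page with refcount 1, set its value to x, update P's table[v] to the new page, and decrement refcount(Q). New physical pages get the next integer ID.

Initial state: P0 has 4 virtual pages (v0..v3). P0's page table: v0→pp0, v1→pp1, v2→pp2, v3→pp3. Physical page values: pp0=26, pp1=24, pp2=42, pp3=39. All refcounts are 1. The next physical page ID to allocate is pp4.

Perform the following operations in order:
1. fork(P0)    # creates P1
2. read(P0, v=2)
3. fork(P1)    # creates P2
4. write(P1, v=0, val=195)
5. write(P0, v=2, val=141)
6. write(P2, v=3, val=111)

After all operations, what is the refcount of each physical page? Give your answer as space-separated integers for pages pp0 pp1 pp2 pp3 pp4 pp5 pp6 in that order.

Answer: 2 3 2 2 1 1 1

Derivation:
Op 1: fork(P0) -> P1. 4 ppages; refcounts: pp0:2 pp1:2 pp2:2 pp3:2
Op 2: read(P0, v2) -> 42. No state change.
Op 3: fork(P1) -> P2. 4 ppages; refcounts: pp0:3 pp1:3 pp2:3 pp3:3
Op 4: write(P1, v0, 195). refcount(pp0)=3>1 -> COPY to pp4. 5 ppages; refcounts: pp0:2 pp1:3 pp2:3 pp3:3 pp4:1
Op 5: write(P0, v2, 141). refcount(pp2)=3>1 -> COPY to pp5. 6 ppages; refcounts: pp0:2 pp1:3 pp2:2 pp3:3 pp4:1 pp5:1
Op 6: write(P2, v3, 111). refcount(pp3)=3>1 -> COPY to pp6. 7 ppages; refcounts: pp0:2 pp1:3 pp2:2 pp3:2 pp4:1 pp5:1 pp6:1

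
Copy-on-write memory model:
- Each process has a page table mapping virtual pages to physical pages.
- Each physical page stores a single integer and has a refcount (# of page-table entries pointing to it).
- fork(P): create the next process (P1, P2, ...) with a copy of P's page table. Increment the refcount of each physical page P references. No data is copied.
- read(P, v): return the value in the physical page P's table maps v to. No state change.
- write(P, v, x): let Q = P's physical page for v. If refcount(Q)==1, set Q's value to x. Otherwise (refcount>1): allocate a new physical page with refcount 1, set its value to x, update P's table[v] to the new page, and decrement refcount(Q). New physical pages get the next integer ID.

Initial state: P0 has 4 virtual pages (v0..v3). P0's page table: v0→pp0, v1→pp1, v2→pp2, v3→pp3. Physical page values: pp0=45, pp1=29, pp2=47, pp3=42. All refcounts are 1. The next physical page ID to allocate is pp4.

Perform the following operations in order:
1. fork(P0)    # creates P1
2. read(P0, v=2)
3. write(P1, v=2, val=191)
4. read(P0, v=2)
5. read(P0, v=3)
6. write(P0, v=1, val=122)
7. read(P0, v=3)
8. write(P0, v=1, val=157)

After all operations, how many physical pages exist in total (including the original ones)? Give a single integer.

Op 1: fork(P0) -> P1. 4 ppages; refcounts: pp0:2 pp1:2 pp2:2 pp3:2
Op 2: read(P0, v2) -> 47. No state change.
Op 3: write(P1, v2, 191). refcount(pp2)=2>1 -> COPY to pp4. 5 ppages; refcounts: pp0:2 pp1:2 pp2:1 pp3:2 pp4:1
Op 4: read(P0, v2) -> 47. No state change.
Op 5: read(P0, v3) -> 42. No state change.
Op 6: write(P0, v1, 122). refcount(pp1)=2>1 -> COPY to pp5. 6 ppages; refcounts: pp0:2 pp1:1 pp2:1 pp3:2 pp4:1 pp5:1
Op 7: read(P0, v3) -> 42. No state change.
Op 8: write(P0, v1, 157). refcount(pp5)=1 -> write in place. 6 ppages; refcounts: pp0:2 pp1:1 pp2:1 pp3:2 pp4:1 pp5:1

Answer: 6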